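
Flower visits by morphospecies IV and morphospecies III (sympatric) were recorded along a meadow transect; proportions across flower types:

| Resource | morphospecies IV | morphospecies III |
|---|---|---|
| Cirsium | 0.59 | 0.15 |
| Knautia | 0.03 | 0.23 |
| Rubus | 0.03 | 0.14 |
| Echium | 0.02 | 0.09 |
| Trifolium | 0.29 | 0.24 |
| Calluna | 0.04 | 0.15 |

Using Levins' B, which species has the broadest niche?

morphospecies III

Σp_IVᵢ² = 0.59² + 0.03² + 0.03² + 0.02² + 0.29² + 0.04² = 0.3481 + 0.0009 + 0.0009 + 0.0004 + 0.0841 + 0.0016 = 0.4360
B_IV = 1 / 0.4360 = 2.2936
Σp_IIIᵢ² = 0.15² + 0.23² + 0.14² + 0.09² + 0.24² + 0.15² = 0.0225 + 0.0529 + 0.0196 + 0.0081 + 0.0576 + 0.0225 = 0.1832
B_III = 1 / 0.1832 = 5.4585
Highest B → broadest niche (most generalist): morphospecies III (B = 5.46).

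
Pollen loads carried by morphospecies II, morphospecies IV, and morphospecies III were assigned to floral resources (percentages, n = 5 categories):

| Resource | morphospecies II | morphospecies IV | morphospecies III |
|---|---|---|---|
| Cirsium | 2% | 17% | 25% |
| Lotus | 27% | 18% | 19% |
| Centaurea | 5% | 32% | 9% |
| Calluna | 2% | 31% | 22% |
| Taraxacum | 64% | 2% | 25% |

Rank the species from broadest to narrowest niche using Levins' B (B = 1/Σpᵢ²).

Convert percentages to proportions (divide by 100).
Σp_IIᵢ² = 0.02² + 0.27² + 0.05² + 0.02² + 0.64² = 0.0004 + 0.0729 + 0.0025 + 0.0004 + 0.4096 = 0.4858
B_II = 1 / 0.4858 = 2.0585
Σp_IVᵢ² = 0.17² + 0.18² + 0.32² + 0.31² + 0.02² = 0.0289 + 0.0324 + 0.1024 + 0.0961 + 0.0004 = 0.2602
B_IV = 1 / 0.2602 = 3.8432
Σp_IIIᵢ² = 0.25² + 0.19² + 0.09² + 0.22² + 0.25² = 0.0625 + 0.0361 + 0.0081 + 0.0484 + 0.0625 = 0.2176
B_III = 1 / 0.2176 = 4.5956
Ranking by B (broadest → narrowest): morphospecies III (4.60) > morphospecies IV (3.84) > morphospecies II (2.06)

morphospecies III > morphospecies IV > morphospecies II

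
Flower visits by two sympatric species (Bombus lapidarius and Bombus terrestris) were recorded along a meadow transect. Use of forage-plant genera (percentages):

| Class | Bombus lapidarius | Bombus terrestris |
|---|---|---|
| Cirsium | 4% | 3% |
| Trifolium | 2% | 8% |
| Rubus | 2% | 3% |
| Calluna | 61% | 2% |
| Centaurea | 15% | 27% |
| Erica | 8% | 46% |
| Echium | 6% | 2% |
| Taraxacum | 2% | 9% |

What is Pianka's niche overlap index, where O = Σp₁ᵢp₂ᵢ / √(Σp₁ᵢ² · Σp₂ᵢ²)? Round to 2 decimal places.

Convert percentages to proportions (divide by 100).
Σ p₁ᵢp₂ᵢ = 0.0012 + 0.0016 + 0.0006 + 0.0122 + 0.0405 + 0.0368 + 0.0012 + 0.0018 = 0.0959
Σp_1ᵢ² = 0.04² + 0.02² + 0.02² + 0.61² + 0.15² + 0.08² + 0.06² + 0.02² = 0.0016 + 0.0004 + 0.0004 + 0.3721 + 0.0225 + 0.0064 + 0.0036 + 0.0004 = 0.4074
Σp_2ᵢ² = 0.03² + 0.08² + 0.03² + 0.02² + 0.27² + 0.46² + 0.02² + 0.09² = 0.0009 + 0.0064 + 0.0009 + 0.0004 + 0.0729 + 0.2116 + 0.0004 + 0.0081 = 0.3016
O = 0.0959 / √(0.4074 × 0.3016) = 0.0959 / 0.35053 = 0.2736

0.27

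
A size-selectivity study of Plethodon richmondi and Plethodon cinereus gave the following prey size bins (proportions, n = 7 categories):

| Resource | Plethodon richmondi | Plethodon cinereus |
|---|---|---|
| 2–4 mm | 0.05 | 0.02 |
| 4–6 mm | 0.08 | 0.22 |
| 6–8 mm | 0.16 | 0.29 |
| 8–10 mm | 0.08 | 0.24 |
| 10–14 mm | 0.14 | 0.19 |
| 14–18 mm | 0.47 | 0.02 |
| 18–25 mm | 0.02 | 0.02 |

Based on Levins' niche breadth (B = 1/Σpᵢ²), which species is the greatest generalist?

Plethodon cinereus

Σp_richᵢ² = 0.05² + 0.08² + 0.16² + 0.08² + 0.14² + 0.47² + 0.02² = 0.0025 + 0.0064 + 0.0256 + 0.0064 + 0.0196 + 0.2209 + 0.0004 = 0.2818
B_rich = 1 / 0.2818 = 3.5486
Σp_cineᵢ² = 0.02² + 0.22² + 0.29² + 0.24² + 0.19² + 0.02² + 0.02² = 0.0004 + 0.0484 + 0.0841 + 0.0576 + 0.0361 + 0.0004 + 0.0004 = 0.2274
B_cine = 1 / 0.2274 = 4.3975
Highest B → broadest niche (most generalist): Plethodon cinereus (B = 4.40).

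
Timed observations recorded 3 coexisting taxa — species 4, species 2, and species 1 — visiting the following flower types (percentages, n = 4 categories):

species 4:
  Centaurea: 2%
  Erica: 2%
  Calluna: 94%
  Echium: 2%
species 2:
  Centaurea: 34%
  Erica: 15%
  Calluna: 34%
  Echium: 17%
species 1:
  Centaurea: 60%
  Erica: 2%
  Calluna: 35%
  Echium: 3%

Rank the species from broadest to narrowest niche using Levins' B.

Convert percentages to proportions (divide by 100).
Σp_4ᵢ² = 0.02² + 0.02² + 0.94² + 0.02² = 0.0004 + 0.0004 + 0.8836 + 0.0004 = 0.8848
B_4 = 1 / 0.8848 = 1.1302
Σp_2ᵢ² = 0.34² + 0.15² + 0.34² + 0.17² = 0.1156 + 0.0225 + 0.1156 + 0.0289 = 0.2826
B_2 = 1 / 0.2826 = 3.5386
Σp_1ᵢ² = 0.60² + 0.02² + 0.35² + 0.03² = 0.3600 + 0.0004 + 0.1225 + 0.0009 = 0.4838
B_1 = 1 / 0.4838 = 2.0670
Ranking by B (broadest → narrowest): species 2 (3.54) > species 1 (2.07) > species 4 (1.13)

species 2 > species 1 > species 4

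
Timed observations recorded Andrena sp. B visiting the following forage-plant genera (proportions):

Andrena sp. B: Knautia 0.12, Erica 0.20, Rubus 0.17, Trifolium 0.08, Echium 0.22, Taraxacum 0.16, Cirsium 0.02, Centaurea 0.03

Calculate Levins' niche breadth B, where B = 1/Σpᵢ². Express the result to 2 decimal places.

Σpᵢ² = 0.12² + 0.20² + 0.17² + 0.08² + 0.22² + 0.16² + 0.02² + 0.03² = 0.0144 + 0.0400 + 0.0289 + 0.0064 + 0.0484 + 0.0256 + 0.0004 + 0.0009 = 0.1650
B = 1 / 0.1650 = 6.0606

6.06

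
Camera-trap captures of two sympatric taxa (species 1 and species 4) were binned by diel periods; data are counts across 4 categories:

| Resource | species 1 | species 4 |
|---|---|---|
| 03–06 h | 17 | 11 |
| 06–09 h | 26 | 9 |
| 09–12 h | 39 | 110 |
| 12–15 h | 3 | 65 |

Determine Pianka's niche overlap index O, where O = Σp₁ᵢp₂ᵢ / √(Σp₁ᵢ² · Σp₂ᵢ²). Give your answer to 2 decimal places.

0.76

Proportions for species 1 (n=85): 17/85=0.2000, 26/85=0.3059, 39/85=0.4588, 3/85=0.0353
Proportions for species 4 (n=195): 11/195=0.0564, 9/195=0.0462, 110/195=0.5641, 65/195=0.3333
Σ p₁ᵢp₂ᵢ = 0.011280 + 0.014133 + 0.258809 + 0.011765 = 0.295987
Σp_1ᵢ² = 0.2000² + 0.3059² + 0.4588² + 0.0353² = 0.040000 + 0.093575 + 0.210497 + 0.001246 = 0.345318
Σp_2ᵢ² = 0.0564² + 0.0462² + 0.5641² + 0.3333² = 0.003181 + 0.002134 + 0.318209 + 0.111089 = 0.434613
O = 0.295987 / √(0.345318 × 0.434613) = 0.295987 / 0.3874012 = 0.7640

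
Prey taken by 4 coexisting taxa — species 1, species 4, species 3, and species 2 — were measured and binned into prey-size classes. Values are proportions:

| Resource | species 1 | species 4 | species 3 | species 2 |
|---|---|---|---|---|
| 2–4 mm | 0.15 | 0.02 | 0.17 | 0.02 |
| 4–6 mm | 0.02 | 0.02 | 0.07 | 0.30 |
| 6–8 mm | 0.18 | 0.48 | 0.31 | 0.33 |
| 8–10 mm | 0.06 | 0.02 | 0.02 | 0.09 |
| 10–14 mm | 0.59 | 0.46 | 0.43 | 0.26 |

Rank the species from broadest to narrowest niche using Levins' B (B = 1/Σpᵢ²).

Σp_1ᵢ² = 0.15² + 0.02² + 0.18² + 0.06² + 0.59² = 0.0225 + 0.0004 + 0.0324 + 0.0036 + 0.3481 = 0.4070
B_1 = 1 / 0.4070 = 2.4570
Σp_4ᵢ² = 0.02² + 0.02² + 0.48² + 0.02² + 0.46² = 0.0004 + 0.0004 + 0.2304 + 0.0004 + 0.2116 = 0.4432
B_4 = 1 / 0.4432 = 2.2563
Σp_3ᵢ² = 0.17² + 0.07² + 0.31² + 0.02² + 0.43² = 0.0289 + 0.0049 + 0.0961 + 0.0004 + 0.1849 = 0.3152
B_3 = 1 / 0.3152 = 3.1726
Σp_2ᵢ² = 0.02² + 0.30² + 0.33² + 0.09² + 0.26² = 0.0004 + 0.0900 + 0.1089 + 0.0081 + 0.0676 = 0.2750
B_2 = 1 / 0.2750 = 3.6364
Ranking by B (broadest → narrowest): species 2 (3.64) > species 3 (3.17) > species 1 (2.46) > species 4 (2.26)

species 2 > species 3 > species 1 > species 4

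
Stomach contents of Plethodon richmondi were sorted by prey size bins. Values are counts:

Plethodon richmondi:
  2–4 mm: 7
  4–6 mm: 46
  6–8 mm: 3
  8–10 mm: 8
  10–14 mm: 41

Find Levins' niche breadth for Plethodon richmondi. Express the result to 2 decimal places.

Proportions for Plethodon richmondi (n=105): 7/105=0.0667, 46/105=0.4381, 3/105=0.0286, 8/105=0.0762, 41/105=0.3905
Σpᵢ² = 0.0667² + 0.4381² + 0.0286² + 0.0762² + 0.3905² = 0.004449 + 0.191932 + 0.000818 + 0.005806 + 0.152490 = 0.355495
B = 1 / 0.355495 = 2.8130

2.81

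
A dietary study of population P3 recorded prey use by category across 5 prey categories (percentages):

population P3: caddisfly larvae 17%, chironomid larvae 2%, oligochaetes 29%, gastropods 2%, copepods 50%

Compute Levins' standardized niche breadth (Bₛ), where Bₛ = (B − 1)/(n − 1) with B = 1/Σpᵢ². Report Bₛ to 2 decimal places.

0.44

Convert percentages to proportions (divide by 100).
Σpᵢ² = 0.17² + 0.02² + 0.29² + 0.02² + 0.50² = 0.0289 + 0.0004 + 0.0841 + 0.0004 + 0.2500 = 0.3638
B = 1 / 0.3638 = 2.7488
Bₛ = (B − 1)/(n − 1) = (2.7488 − 1)/(5 − 1) = 1.7488/4 = 0.4372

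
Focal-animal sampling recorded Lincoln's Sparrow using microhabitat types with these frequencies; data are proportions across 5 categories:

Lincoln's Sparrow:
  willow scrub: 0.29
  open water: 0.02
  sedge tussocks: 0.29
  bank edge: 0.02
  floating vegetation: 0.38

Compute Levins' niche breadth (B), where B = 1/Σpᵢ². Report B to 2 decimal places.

3.19

Σpᵢ² = 0.29² + 0.02² + 0.29² + 0.02² + 0.38² = 0.0841 + 0.0004 + 0.0841 + 0.0004 + 0.1444 = 0.3134
B = 1 / 0.3134 = 3.1908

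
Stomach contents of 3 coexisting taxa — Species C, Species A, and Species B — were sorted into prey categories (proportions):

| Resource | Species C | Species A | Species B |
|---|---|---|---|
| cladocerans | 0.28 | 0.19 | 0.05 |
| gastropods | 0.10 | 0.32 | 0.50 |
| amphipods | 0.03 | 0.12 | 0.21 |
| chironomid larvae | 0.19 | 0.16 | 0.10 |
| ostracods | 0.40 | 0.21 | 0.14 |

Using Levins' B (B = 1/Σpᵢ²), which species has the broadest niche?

Σp_Cᵢ² = 0.28² + 0.10² + 0.03² + 0.19² + 0.40² = 0.0784 + 0.0100 + 0.0009 + 0.0361 + 0.1600 = 0.2854
B_C = 1 / 0.2854 = 3.5039
Σp_Aᵢ² = 0.19² + 0.32² + 0.12² + 0.16² + 0.21² = 0.0361 + 0.1024 + 0.0144 + 0.0256 + 0.0441 = 0.2226
B_A = 1 / 0.2226 = 4.4924
Σp_Bᵢ² = 0.05² + 0.50² + 0.21² + 0.10² + 0.14² = 0.0025 + 0.2500 + 0.0441 + 0.0100 + 0.0196 = 0.3262
B_B = 1 / 0.3262 = 3.0656
Highest B → broadest niche (most generalist): Species A (B = 4.49).

Species A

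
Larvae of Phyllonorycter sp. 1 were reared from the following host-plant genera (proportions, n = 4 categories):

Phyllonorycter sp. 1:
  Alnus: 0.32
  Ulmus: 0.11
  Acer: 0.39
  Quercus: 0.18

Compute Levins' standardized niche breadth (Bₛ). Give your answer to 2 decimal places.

0.78

Σpᵢ² = 0.32² + 0.11² + 0.39² + 0.18² = 0.1024 + 0.0121 + 0.1521 + 0.0324 = 0.2990
B = 1 / 0.2990 = 3.3445
Bₛ = (B − 1)/(n − 1) = (3.3445 − 1)/(4 − 1) = 2.3445/3 = 0.7815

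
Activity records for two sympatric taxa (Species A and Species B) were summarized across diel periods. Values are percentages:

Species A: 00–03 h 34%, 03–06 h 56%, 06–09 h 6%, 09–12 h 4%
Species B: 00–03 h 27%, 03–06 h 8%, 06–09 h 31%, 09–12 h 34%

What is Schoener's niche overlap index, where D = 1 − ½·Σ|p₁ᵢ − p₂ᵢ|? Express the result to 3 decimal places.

Convert percentages to proportions (divide by 100).
Σ|p₁ᵢ − p₂ᵢ| = 0.07 + 0.48 + 0.25 + 0.30 = 1.10
D = 1 − ½ × 1.10 = 1 − 0.550 = 0.45000

0.450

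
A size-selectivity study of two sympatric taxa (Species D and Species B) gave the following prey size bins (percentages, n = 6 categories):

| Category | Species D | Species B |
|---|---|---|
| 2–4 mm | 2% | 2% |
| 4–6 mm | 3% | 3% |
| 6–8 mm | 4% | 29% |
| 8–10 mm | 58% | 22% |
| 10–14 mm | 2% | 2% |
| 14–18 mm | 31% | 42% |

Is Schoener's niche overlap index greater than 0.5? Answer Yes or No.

Convert percentages to proportions (divide by 100).
Σ|p₁ᵢ − p₂ᵢ| = 0.00 + 0.00 + 0.25 + 0.36 + 0.00 + 0.11 = 0.72
D = 1 − ½ × 0.72 = 1 − 0.360 = 0.6400
D = 0.6400 > 0.5 → Yes.

Yes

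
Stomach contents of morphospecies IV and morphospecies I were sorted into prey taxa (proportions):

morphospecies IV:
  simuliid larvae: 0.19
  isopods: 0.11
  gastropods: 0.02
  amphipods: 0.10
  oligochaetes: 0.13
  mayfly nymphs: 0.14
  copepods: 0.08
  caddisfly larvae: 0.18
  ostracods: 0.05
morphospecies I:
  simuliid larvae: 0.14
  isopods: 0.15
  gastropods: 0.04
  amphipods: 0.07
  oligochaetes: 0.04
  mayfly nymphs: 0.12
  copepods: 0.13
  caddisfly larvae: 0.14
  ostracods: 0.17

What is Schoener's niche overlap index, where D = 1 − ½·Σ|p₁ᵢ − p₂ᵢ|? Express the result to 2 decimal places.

0.77

Σ|p₁ᵢ − p₂ᵢ| = 0.05 + 0.04 + 0.02 + 0.03 + 0.09 + 0.02 + 0.05 + 0.04 + 0.12 = 0.46
D = 1 − ½ × 0.46 = 1 − 0.230 = 0.7700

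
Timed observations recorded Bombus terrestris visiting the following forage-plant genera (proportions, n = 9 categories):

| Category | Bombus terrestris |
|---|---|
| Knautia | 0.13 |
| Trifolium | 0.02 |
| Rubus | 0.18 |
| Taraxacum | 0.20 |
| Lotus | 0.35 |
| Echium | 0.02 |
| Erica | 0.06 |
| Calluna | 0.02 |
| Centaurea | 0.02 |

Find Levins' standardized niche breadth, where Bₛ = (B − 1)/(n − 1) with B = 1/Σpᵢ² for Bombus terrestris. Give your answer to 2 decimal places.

0.45

Σpᵢ² = 0.13² + 0.02² + 0.18² + 0.20² + 0.35² + 0.02² + 0.06² + 0.02² + 0.02² = 0.0169 + 0.0004 + 0.0324 + 0.0400 + 0.1225 + 0.0004 + 0.0036 + 0.0004 + 0.0004 = 0.2170
B = 1 / 0.2170 = 4.6083
Bₛ = (B − 1)/(n − 1) = (4.6083 − 1)/(9 − 1) = 3.6083/8 = 0.4510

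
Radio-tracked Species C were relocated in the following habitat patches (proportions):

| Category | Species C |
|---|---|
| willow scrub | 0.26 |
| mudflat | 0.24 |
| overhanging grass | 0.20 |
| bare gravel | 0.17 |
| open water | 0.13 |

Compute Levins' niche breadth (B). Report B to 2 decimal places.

Σpᵢ² = 0.26² + 0.24² + 0.20² + 0.17² + 0.13² = 0.0676 + 0.0576 + 0.0400 + 0.0289 + 0.0169 = 0.2110
B = 1 / 0.2110 = 4.7393

4.74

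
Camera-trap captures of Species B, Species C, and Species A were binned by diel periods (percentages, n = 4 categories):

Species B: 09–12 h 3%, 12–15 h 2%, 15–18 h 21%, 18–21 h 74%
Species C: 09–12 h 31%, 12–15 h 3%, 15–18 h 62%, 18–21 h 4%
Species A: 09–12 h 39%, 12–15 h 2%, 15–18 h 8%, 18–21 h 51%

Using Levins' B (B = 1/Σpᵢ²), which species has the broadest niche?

Convert percentages to proportions (divide by 100).
Σp_Bᵢ² = 0.03² + 0.02² + 0.21² + 0.74² = 0.0009 + 0.0004 + 0.0441 + 0.5476 = 0.5930
B_B = 1 / 0.5930 = 1.6863
Σp_Cᵢ² = 0.31² + 0.03² + 0.62² + 0.04² = 0.0961 + 0.0009 + 0.3844 + 0.0016 = 0.4830
B_C = 1 / 0.4830 = 2.0704
Σp_Aᵢ² = 0.39² + 0.02² + 0.08² + 0.51² = 0.1521 + 0.0004 + 0.0064 + 0.2601 = 0.4190
B_A = 1 / 0.4190 = 2.3866
Highest B → broadest niche (most generalist): Species A (B = 2.39).

Species A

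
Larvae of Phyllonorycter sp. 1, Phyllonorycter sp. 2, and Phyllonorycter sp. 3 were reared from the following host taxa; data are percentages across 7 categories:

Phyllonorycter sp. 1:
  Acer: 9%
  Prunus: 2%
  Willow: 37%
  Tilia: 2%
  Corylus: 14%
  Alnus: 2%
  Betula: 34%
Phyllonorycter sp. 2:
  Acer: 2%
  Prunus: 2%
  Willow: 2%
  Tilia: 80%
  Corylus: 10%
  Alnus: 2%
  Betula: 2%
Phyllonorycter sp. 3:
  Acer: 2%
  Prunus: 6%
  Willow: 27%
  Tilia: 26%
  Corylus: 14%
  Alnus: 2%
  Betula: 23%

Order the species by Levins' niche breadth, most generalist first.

Phyllonorycter sp. 3 > Phyllonorycter sp. 1 > Phyllonorycter sp. 2

Convert percentages to proportions (divide by 100).
Σp_1ᵢ² = 0.09² + 0.02² + 0.37² + 0.02² + 0.14² + 0.02² + 0.34² = 0.0081 + 0.0004 + 0.1369 + 0.0004 + 0.0196 + 0.0004 + 0.1156 = 0.2814
B_1 = 1 / 0.2814 = 3.5537
Σp_2ᵢ² = 0.02² + 0.02² + 0.02² + 0.80² + 0.10² + 0.02² + 0.02² = 0.0004 + 0.0004 + 0.0004 + 0.6400 + 0.0100 + 0.0004 + 0.0004 = 0.6520
B_2 = 1 / 0.6520 = 1.5337
Σp_3ᵢ² = 0.02² + 0.06² + 0.27² + 0.26² + 0.14² + 0.02² + 0.23² = 0.0004 + 0.0036 + 0.0729 + 0.0676 + 0.0196 + 0.0004 + 0.0529 = 0.2174
B_3 = 1 / 0.2174 = 4.5998
Ranking by B (broadest → narrowest): Phyllonorycter sp. 3 (4.60) > Phyllonorycter sp. 1 (3.55) > Phyllonorycter sp. 2 (1.53)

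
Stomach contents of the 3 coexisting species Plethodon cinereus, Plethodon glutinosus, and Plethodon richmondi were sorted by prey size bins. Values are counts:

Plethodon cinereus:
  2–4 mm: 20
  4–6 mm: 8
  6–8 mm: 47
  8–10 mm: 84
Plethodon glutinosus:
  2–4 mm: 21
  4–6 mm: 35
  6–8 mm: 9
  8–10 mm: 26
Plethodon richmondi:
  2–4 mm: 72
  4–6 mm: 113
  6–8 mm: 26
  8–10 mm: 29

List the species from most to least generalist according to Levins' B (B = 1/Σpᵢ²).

Plethodon glutinosus > Plethodon richmondi > Plethodon cinereus

Proportions for Plethodon cinereus (n=159): 20/159=0.1258, 8/159=0.0503, 47/159=0.2956, 84/159=0.5283
Proportions for Plethodon glutinosus (n=91): 21/91=0.2308, 35/91=0.3846, 9/91=0.0989, 26/91=0.2857
Proportions for Plethodon richmondi (n=240): 72/240=0.3000, 113/240=0.4708, 26/240=0.1083, 29/240=0.1208
Σp_cineᵢ² = 0.1258² + 0.0503² + 0.2956² + 0.5283² = 0.015826 + 0.002530 + 0.087379 + 0.279101 = 0.384836
B_cine = 1 / 0.384836 = 2.5985
Σp_glutᵢ² = 0.2308² + 0.3846² + 0.0989² + 0.2857² = 0.053269 + 0.147917 + 0.009781 + 0.081624 = 0.292591
B_glut = 1 / 0.292591 = 3.4177
Σp_richᵢ² = 0.3000² + 0.4708² + 0.1083² + 0.1208² = 0.090000 + 0.221653 + 0.011729 + 0.014593 = 0.337975
B_rich = 1 / 0.337975 = 2.9588
Ranking by B (broadest → narrowest): Plethodon glutinosus (3.42) > Plethodon richmondi (2.96) > Plethodon cinereus (2.60)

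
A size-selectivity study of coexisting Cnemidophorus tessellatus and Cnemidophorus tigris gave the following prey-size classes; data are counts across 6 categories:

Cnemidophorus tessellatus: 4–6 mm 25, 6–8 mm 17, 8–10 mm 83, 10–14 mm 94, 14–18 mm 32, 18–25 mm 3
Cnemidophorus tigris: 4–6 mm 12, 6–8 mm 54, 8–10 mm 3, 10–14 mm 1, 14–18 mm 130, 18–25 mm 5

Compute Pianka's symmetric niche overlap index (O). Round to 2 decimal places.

0.31

Proportions for Cnemidophorus tessellatus (n=254): 25/254=0.0984, 17/254=0.0669, 83/254=0.3268, 94/254=0.3701, 32/254=0.1260, 3/254=0.0118
Proportions for Cnemidophorus tigris (n=205): 12/205=0.0585, 54/205=0.2634, 3/205=0.0146, 1/205=0.0049, 130/205=0.6341, 5/205=0.0244
Σ p₁ᵢp₂ᵢ = 0.005756 + 0.017621 + 0.004771 + 0.001813 + 0.079897 + 0.000288 = 0.110146
Σp_1ᵢ² = 0.0984² + 0.0669² + 0.3268² + 0.3701² + 0.1260² + 0.0118² = 0.009683 + 0.004476 + 0.106798 + 0.136974 + 0.015876 + 0.000139 = 0.273946
Σp_2ᵢ² = 0.0585² + 0.2634² + 0.0146² + 0.0049² + 0.6341² + 0.0244² = 0.003422 + 0.069380 + 0.000213 + 0.000024 + 0.402083 + 0.000595 = 0.475717
O = 0.110146 / √(0.273946 × 0.475717) = 0.110146 / 0.3609997 = 0.3051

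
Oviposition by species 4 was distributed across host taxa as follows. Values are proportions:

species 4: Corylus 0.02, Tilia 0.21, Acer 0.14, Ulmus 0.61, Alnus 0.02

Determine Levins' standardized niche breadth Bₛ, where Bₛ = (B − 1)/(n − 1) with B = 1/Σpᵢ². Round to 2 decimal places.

Σpᵢ² = 0.02² + 0.21² + 0.14² + 0.61² + 0.02² = 0.0004 + 0.0441 + 0.0196 + 0.3721 + 0.0004 = 0.4366
B = 1 / 0.4366 = 2.2904
Bₛ = (B − 1)/(n − 1) = (2.2904 − 1)/(5 − 1) = 1.2904/4 = 0.3226

0.32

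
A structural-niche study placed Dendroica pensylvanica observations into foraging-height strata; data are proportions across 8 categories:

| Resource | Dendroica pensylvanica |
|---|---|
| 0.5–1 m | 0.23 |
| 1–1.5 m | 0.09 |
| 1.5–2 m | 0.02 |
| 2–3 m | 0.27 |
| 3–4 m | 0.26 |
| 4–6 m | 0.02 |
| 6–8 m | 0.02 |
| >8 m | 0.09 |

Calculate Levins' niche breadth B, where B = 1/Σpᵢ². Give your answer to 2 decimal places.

Σpᵢ² = 0.23² + 0.09² + 0.02² + 0.27² + 0.26² + 0.02² + 0.02² + 0.09² = 0.0529 + 0.0081 + 0.0004 + 0.0729 + 0.0676 + 0.0004 + 0.0004 + 0.0081 = 0.2108
B = 1 / 0.2108 = 4.7438

4.74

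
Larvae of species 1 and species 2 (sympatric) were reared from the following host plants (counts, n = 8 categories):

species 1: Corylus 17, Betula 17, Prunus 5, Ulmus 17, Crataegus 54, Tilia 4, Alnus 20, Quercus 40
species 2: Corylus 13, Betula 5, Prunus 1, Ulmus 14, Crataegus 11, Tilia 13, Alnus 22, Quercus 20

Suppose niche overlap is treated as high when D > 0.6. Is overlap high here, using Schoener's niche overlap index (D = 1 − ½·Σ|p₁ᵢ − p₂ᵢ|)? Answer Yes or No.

Proportions for species 1 (n=174): 17/174=0.0977, 17/174=0.0977, 5/174=0.0287, 17/174=0.0977, 54/174=0.3103, 4/174=0.0230, 20/174=0.1149, 40/174=0.2299
Proportions for species 2 (n=99): 13/99=0.1313, 5/99=0.0505, 1/99=0.0101, 14/99=0.1414, 11/99=0.1111, 13/99=0.1313, 22/99=0.2222, 20/99=0.2020
Σ|p₁ᵢ − p₂ᵢ| = 0.0336 + 0.0472 + 0.0186 + 0.0437 + 0.1992 + 0.1083 + 0.1073 + 0.0279 = 0.5858
D = 1 − ½ × 0.5858 = 1 − 0.29290 = 0.70710
D = 0.70710 > 0.6 → Yes.

Yes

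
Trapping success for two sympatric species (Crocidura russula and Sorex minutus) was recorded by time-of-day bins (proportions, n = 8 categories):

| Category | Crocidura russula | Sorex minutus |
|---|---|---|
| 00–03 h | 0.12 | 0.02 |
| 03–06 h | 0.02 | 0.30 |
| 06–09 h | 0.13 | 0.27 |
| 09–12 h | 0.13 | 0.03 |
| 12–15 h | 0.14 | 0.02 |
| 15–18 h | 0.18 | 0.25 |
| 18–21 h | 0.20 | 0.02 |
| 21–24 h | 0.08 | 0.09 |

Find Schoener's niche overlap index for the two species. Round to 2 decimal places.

Σ|p₁ᵢ − p₂ᵢ| = 0.10 + 0.28 + 0.14 + 0.10 + 0.12 + 0.07 + 0.18 + 0.01 = 1.00
D = 1 − ½ × 1.00 = 1 − 0.500 = 0.5000

0.50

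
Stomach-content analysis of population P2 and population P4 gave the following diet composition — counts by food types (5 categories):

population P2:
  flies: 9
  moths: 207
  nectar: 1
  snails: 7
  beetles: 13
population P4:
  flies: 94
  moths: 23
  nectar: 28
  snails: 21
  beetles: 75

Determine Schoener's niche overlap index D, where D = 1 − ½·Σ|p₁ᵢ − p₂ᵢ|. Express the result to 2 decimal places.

Proportions for population P2 (n=237): 9/237=0.0380, 207/237=0.8734, 1/237=0.0042, 7/237=0.0295, 13/237=0.0549
Proportions for population P4 (n=241): 94/241=0.3900, 23/241=0.0954, 28/241=0.1162, 21/241=0.0871, 75/241=0.3112
Σ|p₁ᵢ − p₂ᵢ| = 0.3520 + 0.7780 + 0.1120 + 0.0576 + 0.2563 = 1.5559
D = 1 − ½ × 1.5559 = 1 − 0.77795 = 0.22205

0.22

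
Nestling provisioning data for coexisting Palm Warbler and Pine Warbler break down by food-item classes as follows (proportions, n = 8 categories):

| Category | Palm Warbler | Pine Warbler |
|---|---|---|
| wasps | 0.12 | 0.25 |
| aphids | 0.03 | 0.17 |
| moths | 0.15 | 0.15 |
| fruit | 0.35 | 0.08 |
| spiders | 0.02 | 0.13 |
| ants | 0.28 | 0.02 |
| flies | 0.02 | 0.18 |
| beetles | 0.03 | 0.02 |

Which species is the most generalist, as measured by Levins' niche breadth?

Pine Warbler

Σp_Palmᵢ² = 0.12² + 0.03² + 0.15² + 0.35² + 0.02² + 0.28² + 0.02² + 0.03² = 0.0144 + 0.0009 + 0.0225 + 0.1225 + 0.0004 + 0.0784 + 0.0004 + 0.0009 = 0.2404
B_Palm = 1 / 0.2404 = 4.1597
Σp_Pineᵢ² = 0.25² + 0.17² + 0.15² + 0.08² + 0.13² + 0.02² + 0.18² + 0.02² = 0.0625 + 0.0289 + 0.0225 + 0.0064 + 0.0169 + 0.0004 + 0.0324 + 0.0004 = 0.1704
B_Pine = 1 / 0.1704 = 5.8685
Highest B → broadest niche (most generalist): Pine Warbler (B = 5.87).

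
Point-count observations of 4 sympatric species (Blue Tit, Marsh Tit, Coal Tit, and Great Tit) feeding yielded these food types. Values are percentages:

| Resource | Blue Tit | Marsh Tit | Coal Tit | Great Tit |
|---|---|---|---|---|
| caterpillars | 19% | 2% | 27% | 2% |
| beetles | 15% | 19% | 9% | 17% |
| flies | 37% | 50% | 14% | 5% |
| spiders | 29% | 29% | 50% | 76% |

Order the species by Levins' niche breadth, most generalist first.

Blue Tit > Coal Tit > Marsh Tit > Great Tit

Convert percentages to proportions (divide by 100).
Σp_Blueᵢ² = 0.19² + 0.15² + 0.37² + 0.29² = 0.0361 + 0.0225 + 0.1369 + 0.0841 = 0.2796
B_Blue = 1 / 0.2796 = 3.5765
Σp_Marsᵢ² = 0.02² + 0.19² + 0.50² + 0.29² = 0.0004 + 0.0361 + 0.2500 + 0.0841 = 0.3706
B_Mars = 1 / 0.3706 = 2.6983
Σp_Coalᵢ² = 0.27² + 0.09² + 0.14² + 0.50² = 0.0729 + 0.0081 + 0.0196 + 0.2500 = 0.3506
B_Coal = 1 / 0.3506 = 2.8523
Σp_Greaᵢ² = 0.02² + 0.17² + 0.05² + 0.76² = 0.0004 + 0.0289 + 0.0025 + 0.5776 = 0.6094
B_Grea = 1 / 0.6094 = 1.6410
Ranking by B (broadest → narrowest): Blue Tit (3.58) > Coal Tit (2.85) > Marsh Tit (2.70) > Great Tit (1.64)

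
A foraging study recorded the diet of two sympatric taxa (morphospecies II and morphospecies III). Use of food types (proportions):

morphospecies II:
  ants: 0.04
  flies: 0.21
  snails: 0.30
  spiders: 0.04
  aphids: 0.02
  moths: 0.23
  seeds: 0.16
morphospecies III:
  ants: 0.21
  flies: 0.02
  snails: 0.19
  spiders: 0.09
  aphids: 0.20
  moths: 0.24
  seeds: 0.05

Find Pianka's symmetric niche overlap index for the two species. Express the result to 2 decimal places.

0.69

Σ p₁ᵢp₂ᵢ = 0.0084 + 0.0042 + 0.0570 + 0.0036 + 0.0040 + 0.0552 + 0.0080 = 0.1404
Σp_1ᵢ² = 0.04² + 0.21² + 0.30² + 0.04² + 0.02² + 0.23² + 0.16² = 0.0016 + 0.0441 + 0.0900 + 0.0016 + 0.0004 + 0.0529 + 0.0256 = 0.2162
Σp_2ᵢ² = 0.21² + 0.02² + 0.19² + 0.09² + 0.20² + 0.24² + 0.05² = 0.0441 + 0.0004 + 0.0361 + 0.0081 + 0.0400 + 0.0576 + 0.0025 = 0.1888
O = 0.1404 / √(0.2162 × 0.1888) = 0.1404 / 0.20204 = 0.6949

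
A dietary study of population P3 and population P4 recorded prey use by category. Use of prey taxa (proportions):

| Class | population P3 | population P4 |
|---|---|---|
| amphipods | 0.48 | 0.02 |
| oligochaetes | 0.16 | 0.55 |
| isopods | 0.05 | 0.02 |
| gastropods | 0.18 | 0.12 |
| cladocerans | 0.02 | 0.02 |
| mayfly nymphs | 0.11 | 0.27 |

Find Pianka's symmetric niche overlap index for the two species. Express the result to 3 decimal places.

0.436

Σ p₁ᵢp₂ᵢ = 0.0096 + 0.0880 + 0.0010 + 0.0216 + 0.0004 + 0.0297 = 0.1503
Σp_1ᵢ² = 0.48² + 0.16² + 0.05² + 0.18² + 0.02² + 0.11² = 0.2304 + 0.0256 + 0.0025 + 0.0324 + 0.0004 + 0.0121 = 0.3034
Σp_2ᵢ² = 0.02² + 0.55² + 0.02² + 0.12² + 0.02² + 0.27² = 0.0004 + 0.3025 + 0.0004 + 0.0144 + 0.0004 + 0.0729 = 0.3910
O = 0.1503 / √(0.3034 × 0.3910) = 0.1503 / 0.344426 = 0.43638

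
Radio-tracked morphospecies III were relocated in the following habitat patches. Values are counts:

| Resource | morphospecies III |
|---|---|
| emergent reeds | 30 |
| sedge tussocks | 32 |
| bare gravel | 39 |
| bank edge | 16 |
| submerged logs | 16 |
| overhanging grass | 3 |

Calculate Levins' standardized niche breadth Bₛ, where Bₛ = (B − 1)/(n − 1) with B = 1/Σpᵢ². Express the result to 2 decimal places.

Proportions for morphospecies III (n=136): 30/136=0.2206, 32/136=0.2353, 39/136=0.2868, 16/136=0.1176, 16/136=0.1176, 3/136=0.0221
Σpᵢ² = 0.2206² + 0.2353² + 0.2868² + 0.1176² + 0.1176² + 0.0221² = 0.048664 + 0.055366 + 0.082254 + 0.013830 + 0.013830 + 0.000488 = 0.214432
B = 1 / 0.214432 = 4.6635
Bₛ = (B − 1)/(n − 1) = (4.6635 − 1)/(6 − 1) = 3.6635/5 = 0.7327

0.73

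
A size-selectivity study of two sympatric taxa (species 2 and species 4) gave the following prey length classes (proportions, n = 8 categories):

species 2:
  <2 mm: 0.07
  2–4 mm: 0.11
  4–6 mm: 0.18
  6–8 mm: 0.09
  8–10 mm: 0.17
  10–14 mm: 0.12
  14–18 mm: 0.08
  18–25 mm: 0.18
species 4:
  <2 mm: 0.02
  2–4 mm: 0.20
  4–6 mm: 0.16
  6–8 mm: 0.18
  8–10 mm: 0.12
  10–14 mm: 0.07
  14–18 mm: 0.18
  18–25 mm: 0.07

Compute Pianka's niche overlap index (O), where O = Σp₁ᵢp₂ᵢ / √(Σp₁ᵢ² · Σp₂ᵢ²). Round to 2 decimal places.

0.84

Σ p₁ᵢp₂ᵢ = 0.0014 + 0.0220 + 0.0288 + 0.0162 + 0.0204 + 0.0084 + 0.0144 + 0.0126 = 0.1242
Σp_1ᵢ² = 0.07² + 0.11² + 0.18² + 0.09² + 0.17² + 0.12² + 0.08² + 0.18² = 0.0049 + 0.0121 + 0.0324 + 0.0081 + 0.0289 + 0.0144 + 0.0064 + 0.0324 = 0.1396
Σp_2ᵢ² = 0.02² + 0.20² + 0.16² + 0.18² + 0.12² + 0.07² + 0.18² + 0.07² = 0.0004 + 0.0400 + 0.0256 + 0.0324 + 0.0144 + 0.0049 + 0.0324 + 0.0049 = 0.1550
O = 0.1242 / √(0.1396 × 0.1550) = 0.1242 / 0.14710 = 0.8443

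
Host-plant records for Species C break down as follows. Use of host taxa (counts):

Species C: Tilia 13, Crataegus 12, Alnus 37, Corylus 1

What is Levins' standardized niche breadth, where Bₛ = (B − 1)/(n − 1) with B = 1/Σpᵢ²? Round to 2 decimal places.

0.45

Proportions for Species C (n=63): 13/63=0.2063, 12/63=0.1905, 37/63=0.5873, 1/63=0.0159
Σpᵢ² = 0.2063² + 0.1905² + 0.5873² + 0.0159² = 0.042560 + 0.036290 + 0.344921 + 0.000253 = 0.424024
B = 1 / 0.424024 = 2.3584
Bₛ = (B − 1)/(n − 1) = (2.3584 − 1)/(4 − 1) = 1.3584/3 = 0.4528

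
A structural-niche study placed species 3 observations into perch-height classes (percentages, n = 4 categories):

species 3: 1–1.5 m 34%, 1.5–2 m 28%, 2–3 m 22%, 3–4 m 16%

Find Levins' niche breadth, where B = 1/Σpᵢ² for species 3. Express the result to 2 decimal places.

3.73

Convert percentages to proportions (divide by 100).
Σpᵢ² = 0.34² + 0.28² + 0.22² + 0.16² = 0.1156 + 0.0784 + 0.0484 + 0.0256 = 0.2680
B = 1 / 0.2680 = 3.7313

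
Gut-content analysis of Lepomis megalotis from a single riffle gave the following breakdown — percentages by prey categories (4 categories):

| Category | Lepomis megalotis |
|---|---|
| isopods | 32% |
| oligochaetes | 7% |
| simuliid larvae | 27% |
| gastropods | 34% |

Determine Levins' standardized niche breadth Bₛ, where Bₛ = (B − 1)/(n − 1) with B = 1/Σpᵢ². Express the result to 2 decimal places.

0.79

Convert percentages to proportions (divide by 100).
Σpᵢ² = 0.32² + 0.07² + 0.27² + 0.34² = 0.1024 + 0.0049 + 0.0729 + 0.1156 = 0.2958
B = 1 / 0.2958 = 3.3807
Bₛ = (B − 1)/(n − 1) = (3.3807 − 1)/(4 − 1) = 2.3807/3 = 0.7936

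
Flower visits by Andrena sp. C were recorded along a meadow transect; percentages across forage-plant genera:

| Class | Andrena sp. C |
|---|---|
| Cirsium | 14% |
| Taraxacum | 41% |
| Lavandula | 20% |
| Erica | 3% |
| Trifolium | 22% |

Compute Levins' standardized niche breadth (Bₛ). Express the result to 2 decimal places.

Convert percentages to proportions (divide by 100).
Σpᵢ² = 0.14² + 0.41² + 0.20² + 0.03² + 0.22² = 0.0196 + 0.1681 + 0.0400 + 0.0009 + 0.0484 = 0.2770
B = 1 / 0.2770 = 3.6101
Bₛ = (B − 1)/(n − 1) = (3.6101 − 1)/(5 − 1) = 2.6101/4 = 0.6525

0.65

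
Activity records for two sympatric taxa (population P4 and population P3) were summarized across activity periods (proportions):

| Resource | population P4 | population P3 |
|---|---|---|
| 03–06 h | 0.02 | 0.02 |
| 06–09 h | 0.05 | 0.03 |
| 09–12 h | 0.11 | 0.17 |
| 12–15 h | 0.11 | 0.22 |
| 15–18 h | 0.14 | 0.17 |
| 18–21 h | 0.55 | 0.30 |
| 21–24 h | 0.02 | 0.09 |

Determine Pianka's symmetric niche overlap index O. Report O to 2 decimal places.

0.88

Σ p₁ᵢp₂ᵢ = 0.0004 + 0.0015 + 0.0187 + 0.0242 + 0.0238 + 0.1650 + 0.0018 = 0.2354
Σp_1ᵢ² = 0.02² + 0.05² + 0.11² + 0.11² + 0.14² + 0.55² + 0.02² = 0.0004 + 0.0025 + 0.0121 + 0.0121 + 0.0196 + 0.3025 + 0.0004 = 0.3496
Σp_2ᵢ² = 0.02² + 0.03² + 0.17² + 0.22² + 0.17² + 0.30² + 0.09² = 0.0004 + 0.0009 + 0.0289 + 0.0484 + 0.0289 + 0.0900 + 0.0081 = 0.2056
O = 0.2354 / √(0.3496 × 0.2056) = 0.2354 / 0.26810 = 0.8780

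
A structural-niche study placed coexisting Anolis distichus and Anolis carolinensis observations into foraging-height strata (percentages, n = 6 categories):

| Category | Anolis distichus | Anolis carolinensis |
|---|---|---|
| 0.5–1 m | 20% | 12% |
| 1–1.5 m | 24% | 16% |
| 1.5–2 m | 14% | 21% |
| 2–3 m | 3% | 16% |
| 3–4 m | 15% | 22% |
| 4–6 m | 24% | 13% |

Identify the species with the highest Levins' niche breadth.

Convert percentages to proportions (divide by 100).
Σp_distᵢ² = 0.20² + 0.24² + 0.14² + 0.03² + 0.15² + 0.24² = 0.0400 + 0.0576 + 0.0196 + 0.0009 + 0.0225 + 0.0576 = 0.1982
B_dist = 1 / 0.1982 = 5.0454
Σp_caroᵢ² = 0.12² + 0.16² + 0.21² + 0.16² + 0.22² + 0.13² = 0.0144 + 0.0256 + 0.0441 + 0.0256 + 0.0484 + 0.0169 = 0.1750
B_caro = 1 / 0.1750 = 5.7143
Highest B → broadest niche (most generalist): Anolis carolinensis (B = 5.71).

Anolis carolinensis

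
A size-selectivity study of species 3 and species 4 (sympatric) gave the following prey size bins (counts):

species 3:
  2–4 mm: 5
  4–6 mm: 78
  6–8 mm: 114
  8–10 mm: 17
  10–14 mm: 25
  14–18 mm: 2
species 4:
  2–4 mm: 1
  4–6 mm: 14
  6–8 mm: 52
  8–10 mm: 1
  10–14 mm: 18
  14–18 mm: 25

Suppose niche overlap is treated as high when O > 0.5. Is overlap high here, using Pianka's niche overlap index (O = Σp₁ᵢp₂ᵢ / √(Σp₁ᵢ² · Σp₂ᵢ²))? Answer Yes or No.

Yes

Proportions for species 3 (n=241): 5/241=0.0207, 78/241=0.3237, 114/241=0.4730, 17/241=0.0705, 25/241=0.1037, 2/241=0.0083
Proportions for species 4 (n=111): 1/111=0.0090, 14/111=0.1261, 52/111=0.4685, 1/111=0.0090, 18/111=0.1622, 25/111=0.2252
Σ p₁ᵢp₂ᵢ = 0.000186 + 0.040819 + 0.221601 + 0.000635 + 0.016820 + 0.001869 = 0.281930
Σp_1ᵢ² = 0.0207² + 0.3237² + 0.4730² + 0.0705² + 0.1037² + 0.0083² = 0.000428 + 0.104782 + 0.223729 + 0.004970 + 0.010754 + 0.000069 = 0.344732
Σp_2ᵢ² = 0.0090² + 0.1261² + 0.4685² + 0.0090² + 0.1622² + 0.2252² = 0.000081 + 0.015901 + 0.219492 + 0.000081 + 0.026309 + 0.050715 = 0.312579
O = 0.281930 / √(0.344732 × 0.312579) = 0.281930 / 0.3282621 = 0.8589
O = 0.8589 > 0.5 → Yes.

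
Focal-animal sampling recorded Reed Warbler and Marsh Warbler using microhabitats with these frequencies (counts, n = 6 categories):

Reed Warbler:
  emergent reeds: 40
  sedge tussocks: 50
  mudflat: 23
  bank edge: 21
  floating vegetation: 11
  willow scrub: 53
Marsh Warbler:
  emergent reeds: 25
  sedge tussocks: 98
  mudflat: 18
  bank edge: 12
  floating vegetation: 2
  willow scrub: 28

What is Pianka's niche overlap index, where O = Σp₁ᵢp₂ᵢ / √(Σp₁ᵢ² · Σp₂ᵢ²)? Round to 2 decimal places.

0.84

Proportions for Reed Warbler (n=198): 40/198=0.2020, 50/198=0.2525, 23/198=0.1162, 21/198=0.1061, 11/198=0.0556, 53/198=0.2677
Proportions for Marsh Warbler (n=183): 25/183=0.1366, 98/183=0.5355, 18/183=0.0984, 12/183=0.0656, 2/183=0.0109, 28/183=0.1530
Σ p₁ᵢp₂ᵢ = 0.027593 + 0.135214 + 0.011434 + 0.006960 + 0.000606 + 0.040958 = 0.222765
Σp_1ᵢ² = 0.2020² + 0.2525² + 0.1162² + 0.1061² + 0.0556² + 0.2677² = 0.040804 + 0.063756 + 0.013502 + 0.011257 + 0.003091 + 0.071663 = 0.204073
Σp_2ᵢ² = 0.1366² + 0.5355² + 0.0984² + 0.0656² + 0.0109² + 0.1530² = 0.018660 + 0.286760 + 0.009683 + 0.004303 + 0.000119 + 0.023409 = 0.342934
O = 0.222765 / √(0.204073 × 0.342934) = 0.222765 / 0.2645441 = 0.8421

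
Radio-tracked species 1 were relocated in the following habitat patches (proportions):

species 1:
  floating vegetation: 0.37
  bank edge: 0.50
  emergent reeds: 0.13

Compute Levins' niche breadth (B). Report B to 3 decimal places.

2.476

Σpᵢ² = 0.37² + 0.50² + 0.13² = 0.1369 + 0.2500 + 0.0169 = 0.4038
B = 1 / 0.4038 = 2.47647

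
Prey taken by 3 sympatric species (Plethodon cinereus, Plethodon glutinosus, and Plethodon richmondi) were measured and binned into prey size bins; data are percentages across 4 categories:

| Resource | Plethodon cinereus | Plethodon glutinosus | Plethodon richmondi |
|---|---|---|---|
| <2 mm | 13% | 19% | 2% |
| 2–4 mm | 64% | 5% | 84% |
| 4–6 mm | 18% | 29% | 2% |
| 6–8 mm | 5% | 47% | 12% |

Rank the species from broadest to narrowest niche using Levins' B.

Plethodon glutinosus > Plethodon cinereus > Plethodon richmondi

Convert percentages to proportions (divide by 100).
Σp_cineᵢ² = 0.13² + 0.64² + 0.18² + 0.05² = 0.0169 + 0.4096 + 0.0324 + 0.0025 = 0.4614
B_cine = 1 / 0.4614 = 2.1673
Σp_glutᵢ² = 0.19² + 0.05² + 0.29² + 0.47² = 0.0361 + 0.0025 + 0.0841 + 0.2209 = 0.3436
B_glut = 1 / 0.3436 = 2.9104
Σp_richᵢ² = 0.02² + 0.84² + 0.02² + 0.12² = 0.0004 + 0.7056 + 0.0004 + 0.0144 = 0.7208
B_rich = 1 / 0.7208 = 1.3873
Ranking by B (broadest → narrowest): Plethodon glutinosus (2.91) > Plethodon cinereus (2.17) > Plethodon richmondi (1.39)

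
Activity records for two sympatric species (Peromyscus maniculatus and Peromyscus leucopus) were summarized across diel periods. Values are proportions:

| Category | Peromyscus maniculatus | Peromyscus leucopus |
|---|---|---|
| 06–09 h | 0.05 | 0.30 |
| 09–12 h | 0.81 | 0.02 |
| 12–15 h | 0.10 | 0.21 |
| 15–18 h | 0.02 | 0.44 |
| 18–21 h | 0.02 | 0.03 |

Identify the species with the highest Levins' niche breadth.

Σp_maniᵢ² = 0.05² + 0.81² + 0.10² + 0.02² + 0.02² = 0.0025 + 0.6561 + 0.0100 + 0.0004 + 0.0004 = 0.6694
B_mani = 1 / 0.6694 = 1.4939
Σp_leucᵢ² = 0.30² + 0.02² + 0.21² + 0.44² + 0.03² = 0.0900 + 0.0004 + 0.0441 + 0.1936 + 0.0009 = 0.3290
B_leuc = 1 / 0.3290 = 3.0395
Highest B → broadest niche (most generalist): Peromyscus leucopus (B = 3.04).

Peromyscus leucopus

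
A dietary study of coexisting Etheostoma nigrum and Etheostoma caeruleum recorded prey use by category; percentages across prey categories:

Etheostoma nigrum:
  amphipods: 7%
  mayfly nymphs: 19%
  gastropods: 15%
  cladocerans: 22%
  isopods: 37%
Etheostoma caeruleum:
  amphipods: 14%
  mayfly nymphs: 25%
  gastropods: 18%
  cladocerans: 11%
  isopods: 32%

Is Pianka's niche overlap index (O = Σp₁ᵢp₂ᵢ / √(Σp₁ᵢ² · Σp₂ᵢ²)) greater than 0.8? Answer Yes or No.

Convert percentages to proportions (divide by 100).
Σ p₁ᵢp₂ᵢ = 0.0098 + 0.0475 + 0.0270 + 0.0242 + 0.1184 = 0.2269
Σp_1ᵢ² = 0.07² + 0.19² + 0.15² + 0.22² + 0.37² = 0.0049 + 0.0361 + 0.0225 + 0.0484 + 0.1369 = 0.2488
Σp_2ᵢ² = 0.14² + 0.25² + 0.18² + 0.11² + 0.32² = 0.0196 + 0.0625 + 0.0324 + 0.0121 + 0.1024 = 0.2290
O = 0.2269 / √(0.2488 × 0.2290) = 0.2269 / 0.23869 = 0.9506
O = 0.9506 > 0.8 → Yes.

Yes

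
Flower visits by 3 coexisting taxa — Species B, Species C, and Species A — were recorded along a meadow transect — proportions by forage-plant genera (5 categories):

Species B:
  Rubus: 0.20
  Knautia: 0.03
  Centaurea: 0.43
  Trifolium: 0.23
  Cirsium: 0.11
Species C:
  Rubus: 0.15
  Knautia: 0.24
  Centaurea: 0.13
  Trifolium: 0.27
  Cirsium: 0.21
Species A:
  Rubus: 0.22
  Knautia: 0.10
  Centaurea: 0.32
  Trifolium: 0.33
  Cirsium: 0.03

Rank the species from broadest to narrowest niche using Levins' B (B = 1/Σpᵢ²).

Σp_Bᵢ² = 0.20² + 0.03² + 0.43² + 0.23² + 0.11² = 0.0400 + 0.0009 + 0.1849 + 0.0529 + 0.0121 = 0.2908
B_B = 1 / 0.2908 = 3.4388
Σp_Cᵢ² = 0.15² + 0.24² + 0.13² + 0.27² + 0.21² = 0.0225 + 0.0576 + 0.0169 + 0.0729 + 0.0441 = 0.2140
B_C = 1 / 0.2140 = 4.6729
Σp_Aᵢ² = 0.22² + 0.10² + 0.32² + 0.33² + 0.03² = 0.0484 + 0.0100 + 0.1024 + 0.1089 + 0.0009 = 0.2706
B_A = 1 / 0.2706 = 3.6955
Ranking by B (broadest → narrowest): Species C (4.67) > Species A (3.70) > Species B (3.44)

Species C > Species A > Species B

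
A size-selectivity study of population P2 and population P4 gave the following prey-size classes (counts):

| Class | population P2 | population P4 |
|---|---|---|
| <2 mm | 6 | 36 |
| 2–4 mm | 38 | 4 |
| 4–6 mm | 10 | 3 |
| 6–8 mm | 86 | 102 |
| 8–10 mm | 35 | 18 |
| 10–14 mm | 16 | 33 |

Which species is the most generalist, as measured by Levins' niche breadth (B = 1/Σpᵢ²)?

population P2

Proportions for population P2 (n=191): 6/191=0.0314, 38/191=0.1990, 10/191=0.0524, 86/191=0.4503, 35/191=0.1832, 16/191=0.0838
Proportions for population P4 (n=196): 36/196=0.1837, 4/196=0.0204, 3/196=0.0153, 102/196=0.5204, 18/196=0.0918, 33/196=0.1684
Σp_P2ᵢ² = 0.0314² + 0.1990² + 0.0524² + 0.4503² + 0.1832² + 0.0838² = 0.000986 + 0.039601 + 0.002746 + 0.202770 + 0.033562 + 0.007022 = 0.286687
B_P2 = 1 / 0.286687 = 3.4881
Σp_P4ᵢ² = 0.1837² + 0.0204² + 0.0153² + 0.5204² + 0.0918² + 0.1684² = 0.033746 + 0.000416 + 0.000234 + 0.270816 + 0.008427 + 0.028359 = 0.341998
B_P4 = 1 / 0.341998 = 2.9240
Highest B → broadest niche (most generalist): population P2 (B = 3.49).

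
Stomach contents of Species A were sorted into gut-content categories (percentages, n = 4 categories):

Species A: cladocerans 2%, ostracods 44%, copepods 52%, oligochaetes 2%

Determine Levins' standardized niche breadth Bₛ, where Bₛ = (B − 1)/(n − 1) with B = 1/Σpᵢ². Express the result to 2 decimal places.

0.38

Convert percentages to proportions (divide by 100).
Σpᵢ² = 0.02² + 0.44² + 0.52² + 0.02² = 0.0004 + 0.1936 + 0.2704 + 0.0004 = 0.4648
B = 1 / 0.4648 = 2.1515
Bₛ = (B − 1)/(n − 1) = (2.1515 − 1)/(4 − 1) = 1.1515/3 = 0.3838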